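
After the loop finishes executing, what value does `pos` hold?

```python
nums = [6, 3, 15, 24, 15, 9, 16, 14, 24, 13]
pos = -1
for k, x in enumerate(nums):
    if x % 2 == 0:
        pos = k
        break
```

Let's trace through this code step by step.

Initialize: nums = [6, 3, 15, 24, 15, 9, 16, 14, 24, 13]
Initialize: pos = -1
Entering loop: for k, x in enumerate(nums):
After iteration 1: k = 0, x = 6, pos = 0
Loop ends.

Final answer: 0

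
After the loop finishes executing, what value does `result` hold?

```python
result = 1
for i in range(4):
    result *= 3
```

Let's trace through this code step by step.

Initialize: result = 1
Entering loop: for i in range(4):
After iteration 1: i = 0, result = 3
After iteration 2: i = 1, result = 9
After iteration 3: i = 2, result = 27
After iteration 4: i = 3, result = 81
Loop ends.

Final answer: 81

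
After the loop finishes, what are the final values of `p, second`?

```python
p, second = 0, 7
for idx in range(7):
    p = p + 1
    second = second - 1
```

Let's trace through this code step by step.

Initialize: p = 0
Initialize: second = 7
Entering loop: for idx in range(7):
After iteration 1: idx = 0, p = 1, second = 6
After iteration 2: idx = 1, p = 2, second = 5
After iteration 3: idx = 2, p = 3, second = 4
After iteration 4: idx = 3, p = 4, second = 3
After iteration 5: idx = 4, p = 5, second = 2
After iteration 6: idx = 5, p = 6, second = 1
After iteration 7: idx = 6, p = 7, second = 0
Loop ends.

Final answer: 7, 0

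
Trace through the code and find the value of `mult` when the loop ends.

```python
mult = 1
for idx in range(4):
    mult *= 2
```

Let's trace through this code step by step.

Initialize: mult = 1
Entering loop: for idx in range(4):
After iteration 1: idx = 0, mult = 2
After iteration 2: idx = 1, mult = 4
After iteration 3: idx = 2, mult = 8
After iteration 4: idx = 3, mult = 16
Loop ends.

Final answer: 16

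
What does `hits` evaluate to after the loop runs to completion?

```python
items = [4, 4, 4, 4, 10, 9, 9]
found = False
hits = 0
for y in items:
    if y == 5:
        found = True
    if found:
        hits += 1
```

Let's trace through this code step by step.

Initialize: items = [4, 4, 4, 4, 10, 9, 9]
Initialize: found = False
Initialize: hits = 0
Entering loop: for y in items:
After iteration 1: y = 4, hits = 0
After iteration 2: y = 4, hits = 0
After iteration 3: y = 4, hits = 0
After iteration 4: y = 4, hits = 0
After iteration 5: y = 10, hits = 0
After iteration 6: y = 9, hits = 0
After iteration 7: y = 9, hits = 0
Loop ends.

Final answer: 0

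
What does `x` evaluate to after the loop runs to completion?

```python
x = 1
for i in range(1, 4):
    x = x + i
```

Let's trace through this code step by step.

Initialize: x = 1
Entering loop: for i in range(1, 4):
After iteration 1: i = 1, x = 2
After iteration 2: i = 2, x = 4
After iteration 3: i = 3, x = 7
Loop ends.

Final answer: 7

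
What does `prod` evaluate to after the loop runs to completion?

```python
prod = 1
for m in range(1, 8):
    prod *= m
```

Let's trace through this code step by step.

Initialize: prod = 1
Entering loop: for m in range(1, 8):
After iteration 1: m = 1, prod = 1
After iteration 2: m = 2, prod = 2
After iteration 3: m = 3, prod = 6
After iteration 4: m = 4, prod = 24
After iteration 5: m = 5, prod = 120
After iteration 6: m = 6, prod = 720
After iteration 7: m = 7, prod = 5040
Loop ends.

Final answer: 5040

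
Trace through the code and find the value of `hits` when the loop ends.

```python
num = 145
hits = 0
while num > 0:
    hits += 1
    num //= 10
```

Let's trace through this code step by step.

Initialize: num = 145
Initialize: hits = 0
Entering loop: while num > 0:
After iteration 1: num = 14, hits = 1
After iteration 2: num = 1, hits = 2
After iteration 3: num = 0, hits = 3
Loop ends.

Final answer: 3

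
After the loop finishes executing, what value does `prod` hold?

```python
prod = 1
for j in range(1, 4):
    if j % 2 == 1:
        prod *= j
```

Let's trace through this code step by step.

Initialize: prod = 1
Entering loop: for j in range(1, 4):
After iteration 1: j = 1, prod = 1
After iteration 2: j = 2, prod = 1
After iteration 3: j = 3, prod = 3
Loop ends.

Final answer: 3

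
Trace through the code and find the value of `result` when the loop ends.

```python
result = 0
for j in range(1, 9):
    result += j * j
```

Let's trace through this code step by step.

Initialize: result = 0
Entering loop: for j in range(1, 9):
After iteration 1: j = 1, result = 1
After iteration 2: j = 2, result = 5
After iteration 3: j = 3, result = 14
After iteration 4: j = 4, result = 30
After iteration 5: j = 5, result = 55
After iteration 6: j = 6, result = 91
After iteration 7: j = 7, result = 140
After iteration 8: j = 8, result = 204
Loop ends.

Final answer: 204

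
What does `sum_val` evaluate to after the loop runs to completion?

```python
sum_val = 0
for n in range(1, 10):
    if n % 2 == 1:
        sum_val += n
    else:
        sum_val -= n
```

Let's trace through this code step by step.

Initialize: sum_val = 0
Entering loop: for n in range(1, 10):
After iteration 1: n = 1, sum_val = 1
After iteration 2: n = 2, sum_val = -1
After iteration 3: n = 3, sum_val = 2
After iteration 4: n = 4, sum_val = -2
After iteration 5: n = 5, sum_val = 3
After iteration 6: n = 6, sum_val = -3
After iteration 7: n = 7, sum_val = 4
After iteration 8: n = 8, sum_val = -4
After iteration 9: n = 9, sum_val = 5
Loop ends.

Final answer: 5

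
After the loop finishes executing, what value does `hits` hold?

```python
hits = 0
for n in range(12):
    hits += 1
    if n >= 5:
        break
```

Let's trace through this code step by step.

Initialize: hits = 0
Entering loop: for n in range(12):
After iteration 1: n = 0, hits = 1
After iteration 2: n = 1, hits = 2
After iteration 3: n = 2, hits = 3
After iteration 4: n = 3, hits = 4
After iteration 5: n = 4, hits = 5
After iteration 6: n = 5, hits = 6
Loop ends.

Final answer: 6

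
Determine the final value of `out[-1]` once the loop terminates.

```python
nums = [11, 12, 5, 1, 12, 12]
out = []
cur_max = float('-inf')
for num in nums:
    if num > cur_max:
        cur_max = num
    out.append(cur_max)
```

Let's trace through this code step by step.

Initialize: nums = [11, 12, 5, 1, 12, 12]
Initialize: out = []
Initialize: cur_max = -inf
Entering loop: for num in nums:
After iteration 1: num = 11, out = [11], cur_max = 11
After iteration 2: num = 12, out = [11, 12], cur_max = 12
After iteration 3: num = 5, out = [11, 12, 12], cur_max = 12
After iteration 4: num = 1, out = [11, 12, 12, 12], cur_max = 12
After iteration 5: num = 12, out = [11, 12, 12, 12, 12], cur_max = 12
After iteration 6: num = 12, out = [11, 12, 12, 12, 12, 12], cur_max = 12
Loop ends.
out[-1] = 12

Final answer: 12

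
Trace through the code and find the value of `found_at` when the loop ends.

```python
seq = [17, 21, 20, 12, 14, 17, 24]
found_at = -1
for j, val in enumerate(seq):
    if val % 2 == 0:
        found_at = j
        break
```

Let's trace through this code step by step.

Initialize: seq = [17, 21, 20, 12, 14, 17, 24]
Initialize: found_at = -1
Entering loop: for j, val in enumerate(seq):
After iteration 1: j = 0, val = 17, found_at = -1
After iteration 2: j = 1, val = 21, found_at = -1
After iteration 3: j = 2, val = 20, found_at = 2
Loop ends.

Final answer: 2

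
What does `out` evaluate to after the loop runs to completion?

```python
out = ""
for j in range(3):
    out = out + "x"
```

Let's trace through this code step by step.

Initialize: out = ''
Entering loop: for j in range(3):
After iteration 1: j = 0, out = 'x'
After iteration 2: j = 1, out = 'xx'
After iteration 3: j = 2, out = 'xxx'
Loop ends.

Final answer: 'xxx'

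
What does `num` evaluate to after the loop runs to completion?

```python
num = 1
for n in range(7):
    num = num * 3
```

Let's trace through this code step by step.

Initialize: num = 1
Entering loop: for n in range(7):
After iteration 1: n = 0, num = 3
After iteration 2: n = 1, num = 9
After iteration 3: n = 2, num = 27
After iteration 4: n = 3, num = 81
After iteration 5: n = 4, num = 243
After iteration 6: n = 5, num = 729
After iteration 7: n = 6, num = 2187
Loop ends.

Final answer: 2187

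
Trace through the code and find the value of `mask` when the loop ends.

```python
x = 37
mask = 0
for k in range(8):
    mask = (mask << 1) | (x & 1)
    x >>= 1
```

Let's trace through this code step by step.

Initialize: x = 37
Initialize: mask = 0
Entering loop: for k in range(8):
After iteration 1: k = 0, x = 18, mask = 1
After iteration 2: k = 1, x = 9, mask = 2
After iteration 3: k = 2, x = 4, mask = 5
After iteration 4: k = 3, x = 2, mask = 10
After iteration 5: k = 4, x = 1, mask = 20
After iteration 6: k = 5, x = 0, mask = 41
After iteration 7: k = 6, x = 0, mask = 82
After iteration 8: k = 7, x = 0, mask = 164
Loop ends.

Final answer: 164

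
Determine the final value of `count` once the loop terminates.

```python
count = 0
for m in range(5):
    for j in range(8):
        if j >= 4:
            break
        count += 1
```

Let's trace through this code step by step.

Initialize: count = 0
Entering loop: for m in range(5):
After iteration 1: m = 0, count = 4
After iteration 2: m = 1, count = 8
After iteration 3: m = 2, count = 12
After iteration 4: m = 3, count = 16
After iteration 5: m = 4, count = 20
Loop ends.

Final answer: 20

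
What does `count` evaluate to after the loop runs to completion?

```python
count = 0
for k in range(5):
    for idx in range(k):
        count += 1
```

Let's trace through this code step by step.

Initialize: count = 0
Entering loop: for k in range(5):
After iteration 1: k = 0, count = 0
After iteration 2: k = 1, count = 1, idx = 0
After iteration 3: k = 2, count = 3, idx = 1
After iteration 4: k = 3, count = 6, idx = 2
After iteration 5: k = 4, count = 10, idx = 3
Loop ends.

Final answer: 10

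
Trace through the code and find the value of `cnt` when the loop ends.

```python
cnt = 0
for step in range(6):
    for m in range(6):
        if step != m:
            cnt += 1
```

Let's trace through this code step by step.

Initialize: cnt = 0
Entering loop: for step in range(6):
After iteration 1: step = 0, cnt = 5
After iteration 2: step = 1, cnt = 10
After iteration 3: step = 2, cnt = 15
After iteration 4: step = 3, cnt = 20
After iteration 5: step = 4, cnt = 25
After iteration 6: step = 5, cnt = 30
Loop ends.

Final answer: 30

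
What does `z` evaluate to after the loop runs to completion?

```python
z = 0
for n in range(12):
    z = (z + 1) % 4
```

Let's trace through this code step by step.

Initialize: z = 0
Entering loop: for n in range(12):
After iteration 1: n = 0, z = 1
After iteration 2: n = 1, z = 2
After iteration 3: n = 2, z = 3
After iteration 4: n = 3, z = 0
After iteration 5: n = 4, z = 1
After iteration 6: n = 5, z = 2
After iteration 7: n = 6, z = 3
After iteration 8: n = 7, z = 0
After iteration 9: n = 8, z = 1
After iteration 10: n = 9, z = 2
After iteration 11: n = 10, z = 3
After iteration 12: n = 11, z = 0
Loop ends.

Final answer: 0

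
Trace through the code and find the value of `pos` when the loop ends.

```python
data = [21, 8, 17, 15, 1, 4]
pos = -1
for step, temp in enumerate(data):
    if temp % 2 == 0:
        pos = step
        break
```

Let's trace through this code step by step.

Initialize: data = [21, 8, 17, 15, 1, 4]
Initialize: pos = -1
Entering loop: for step, temp in enumerate(data):
After iteration 1: step = 0, temp = 21, pos = -1
After iteration 2: step = 1, temp = 8, pos = 1
Loop ends.

Final answer: 1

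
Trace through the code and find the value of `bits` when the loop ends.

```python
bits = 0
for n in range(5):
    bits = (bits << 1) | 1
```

Let's trace through this code step by step.

Initialize: bits = 0
Entering loop: for n in range(5):
After iteration 1: n = 0, bits = 1
After iteration 2: n = 1, bits = 3
After iteration 3: n = 2, bits = 7
After iteration 4: n = 3, bits = 15
After iteration 5: n = 4, bits = 31
Loop ends.

Final answer: 31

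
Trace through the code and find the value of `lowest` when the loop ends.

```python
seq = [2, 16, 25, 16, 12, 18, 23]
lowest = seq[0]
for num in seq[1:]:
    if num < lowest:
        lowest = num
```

Let's trace through this code step by step.

Initialize: seq = [2, 16, 25, 16, 12, 18, 23]
Initialize: lowest = 2
Entering loop: for num in seq[1:]:
After iteration 1: num = 16, lowest = 2
After iteration 2: num = 25, lowest = 2
After iteration 3: num = 16, lowest = 2
After iteration 4: num = 12, lowest = 2
After iteration 5: num = 18, lowest = 2
After iteration 6: num = 23, lowest = 2
Loop ends.

Final answer: 2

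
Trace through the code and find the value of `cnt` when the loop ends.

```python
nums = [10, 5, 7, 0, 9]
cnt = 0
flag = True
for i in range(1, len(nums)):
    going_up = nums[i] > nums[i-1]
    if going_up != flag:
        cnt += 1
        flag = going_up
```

Let's trace through this code step by step.

Initialize: nums = [10, 5, 7, 0, 9]
Initialize: cnt = 0
Initialize: flag = True
Entering loop: for i in range(1, len(nums)):
After iteration 1: i = 1, cnt = 1, flag = False, going_up = False
After iteration 2: i = 2, cnt = 2, flag = True, going_up = True
After iteration 3: i = 3, cnt = 3, flag = False, going_up = False
After iteration 4: i = 4, cnt = 4, flag = True, going_up = True
Loop ends.

Final answer: 4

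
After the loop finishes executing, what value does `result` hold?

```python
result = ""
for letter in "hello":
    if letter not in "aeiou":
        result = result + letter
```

Let's trace through this code step by step.

Initialize: result = ''
Entering loop: for letter in "hello":
After iteration 1: letter = 'h', result = 'h'
After iteration 2: letter = 'e', result = 'h'
After iteration 3: letter = 'l', result = 'hl'
After iteration 4: letter = 'l', result = 'hll'
After iteration 5: letter = 'o', result = 'hll'
Loop ends.

Final answer: 'hll'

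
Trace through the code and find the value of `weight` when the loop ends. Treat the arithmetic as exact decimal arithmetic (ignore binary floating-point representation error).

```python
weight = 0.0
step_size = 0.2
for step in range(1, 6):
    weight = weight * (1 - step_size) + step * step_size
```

Let's trace through this code step by step.

Initialize: weight = 0.0
Initialize: step_size = 0.2
Entering loop: for step in range(1, 6):
After iteration 1: step = 1, weight = 0.2
After iteration 2: step = 2, weight = 0.56
After iteration 3: step = 3, weight = 1.048
After iteration 4: step = 4, weight = 1.6384
After iteration 5: step = 5, weight = 2.31072
Loop ends.

Final answer: 2.31072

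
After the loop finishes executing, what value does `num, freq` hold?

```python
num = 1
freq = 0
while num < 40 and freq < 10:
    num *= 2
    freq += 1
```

Let's trace through this code step by step.

Initialize: num = 1
Initialize: freq = 0
Entering loop: while num < 40 and freq < 10:
After iteration 1: num = 2, freq = 1
After iteration 2: num = 4, freq = 2
After iteration 3: num = 8, freq = 3
After iteration 4: num = 16, freq = 4
After iteration 5: num = 32, freq = 5
After iteration 6: num = 64, freq = 6
Loop ends.

Final answer: 64, 6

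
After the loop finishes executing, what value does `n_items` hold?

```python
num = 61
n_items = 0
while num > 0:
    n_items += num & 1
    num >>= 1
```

Let's trace through this code step by step.

Initialize: num = 61
Initialize: n_items = 0
Entering loop: while num > 0:
After iteration 1: num = 30, n_items = 1
After iteration 2: num = 15, n_items = 1
After iteration 3: num = 7, n_items = 2
After iteration 4: num = 3, n_items = 3
After iteration 5: num = 1, n_items = 4
After iteration 6: num = 0, n_items = 5
Loop ends.

Final answer: 5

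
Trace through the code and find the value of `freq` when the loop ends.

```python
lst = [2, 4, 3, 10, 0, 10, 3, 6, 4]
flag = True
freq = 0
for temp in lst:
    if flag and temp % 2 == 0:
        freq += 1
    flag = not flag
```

Let's trace through this code step by step.

Initialize: lst = [2, 4, 3, 10, 0, 10, 3, 6, 4]
Initialize: flag = True
Initialize: freq = 0
Entering loop: for temp in lst:
After iteration 1: temp = 2, flag = False, freq = 1
After iteration 2: temp = 4, flag = True, freq = 1
After iteration 3: temp = 3, flag = False, freq = 1
After iteration 4: temp = 10, flag = True, freq = 1
After iteration 5: temp = 0, flag = False, freq = 2
After iteration 6: temp = 10, flag = True, freq = 2
After iteration 7: temp = 3, flag = False, freq = 2
After iteration 8: temp = 6, flag = True, freq = 2
After iteration 9: temp = 4, flag = False, freq = 3
Loop ends.

Final answer: 3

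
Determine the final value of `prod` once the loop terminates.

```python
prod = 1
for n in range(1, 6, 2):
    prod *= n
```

Let's trace through this code step by step.

Initialize: prod = 1
Entering loop: for n in range(1, 6, 2):
After iteration 1: n = 1, prod = 1
After iteration 2: n = 3, prod = 3
After iteration 3: n = 5, prod = 15
Loop ends.

Final answer: 15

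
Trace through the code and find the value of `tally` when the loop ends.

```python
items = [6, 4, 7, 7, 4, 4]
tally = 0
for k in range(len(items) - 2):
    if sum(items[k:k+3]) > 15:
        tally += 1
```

Let's trace through this code step by step.

Initialize: items = [6, 4, 7, 7, 4, 4]
Initialize: tally = 0
Entering loop: for k in range(len(items) - 2):
After iteration 1: k = 0, tally = 1
After iteration 2: k = 1, tally = 2
After iteration 3: k = 2, tally = 3
After iteration 4: k = 3, tally = 3
Loop ends.

Final answer: 3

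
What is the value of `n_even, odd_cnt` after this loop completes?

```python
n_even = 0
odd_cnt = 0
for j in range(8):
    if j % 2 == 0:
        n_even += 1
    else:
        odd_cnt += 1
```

Let's trace through this code step by step.

Initialize: n_even = 0
Initialize: odd_cnt = 0
Entering loop: for j in range(8):
After iteration 1: j = 0, n_even = 1, odd_cnt = 0
After iteration 2: j = 1, n_even = 1, odd_cnt = 1
After iteration 3: j = 2, n_even = 2, odd_cnt = 1
After iteration 4: j = 3, n_even = 2, odd_cnt = 2
After iteration 5: j = 4, n_even = 3, odd_cnt = 2
After iteration 6: j = 5, n_even = 3, odd_cnt = 3
After iteration 7: j = 6, n_even = 4, odd_cnt = 3
After iteration 8: j = 7, n_even = 4, odd_cnt = 4
Loop ends.

Final answer: 4, 4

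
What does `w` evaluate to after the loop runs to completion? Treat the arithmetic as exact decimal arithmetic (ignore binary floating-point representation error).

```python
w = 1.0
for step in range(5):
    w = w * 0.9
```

Let's trace through this code step by step.

Initialize: w = 1.0
Entering loop: for step in range(5):
After iteration 1: step = 0, w = 0.9
After iteration 2: step = 1, w = 0.81
After iteration 3: step = 2, w = 0.729
After iteration 4: step = 3, w = 0.6561
After iteration 5: step = 4, w = 0.59049
Loop ends.

Final answer: 0.59049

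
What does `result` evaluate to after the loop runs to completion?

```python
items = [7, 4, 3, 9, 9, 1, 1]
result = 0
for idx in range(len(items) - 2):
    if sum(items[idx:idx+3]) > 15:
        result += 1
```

Let's trace through this code step by step.

Initialize: items = [7, 4, 3, 9, 9, 1, 1]
Initialize: result = 0
Entering loop: for idx in range(len(items) - 2):
After iteration 1: idx = 0, result = 0
After iteration 2: idx = 1, result = 1
After iteration 3: idx = 2, result = 2
After iteration 4: idx = 3, result = 3
After iteration 5: idx = 4, result = 3
Loop ends.

Final answer: 3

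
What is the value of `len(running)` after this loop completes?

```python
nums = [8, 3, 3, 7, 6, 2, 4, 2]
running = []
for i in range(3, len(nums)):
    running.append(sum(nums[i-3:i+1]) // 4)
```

Let's trace through this code step by step.

Initialize: nums = [8, 3, 3, 7, 6, 2, 4, 2]
Initialize: running = []
Entering loop: for i in range(3, len(nums)):
After iteration 1: i = 3, running = [5]
After iteration 2: i = 4, running = [5, 4]
After iteration 3: i = 5, running = [5, 4, 4]
After iteration 4: i = 6, running = [5, 4, 4, 4]
After iteration 5: i = 7, running = [5, 4, 4, 4, 3]
Loop ends.
len(running) = 5

Final answer: 5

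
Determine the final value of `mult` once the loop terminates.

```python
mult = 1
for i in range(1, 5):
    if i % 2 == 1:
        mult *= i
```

Let's trace through this code step by step.

Initialize: mult = 1
Entering loop: for i in range(1, 5):
After iteration 1: i = 1, mult = 1
After iteration 2: i = 2, mult = 1
After iteration 3: i = 3, mult = 3
After iteration 4: i = 4, mult = 3
Loop ends.

Final answer: 3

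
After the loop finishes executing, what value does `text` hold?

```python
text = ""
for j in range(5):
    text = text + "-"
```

Let's trace through this code step by step.

Initialize: text = ''
Entering loop: for j in range(5):
After iteration 1: j = 0, text = '-'
After iteration 2: j = 1, text = '--'
After iteration 3: j = 2, text = '---'
After iteration 4: j = 3, text = '----'
After iteration 5: j = 4, text = '-----'
Loop ends.

Final answer: '-----'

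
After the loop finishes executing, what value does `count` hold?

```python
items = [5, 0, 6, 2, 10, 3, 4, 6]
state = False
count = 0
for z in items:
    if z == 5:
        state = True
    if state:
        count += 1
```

Let's trace through this code step by step.

Initialize: items = [5, 0, 6, 2, 10, 3, 4, 6]
Initialize: state = False
Initialize: count = 0
Entering loop: for z in items:
After iteration 1: z = 5, state = True, count = 1
After iteration 2: z = 0, state = True, count = 2
After iteration 3: z = 6, state = True, count = 3
After iteration 4: z = 2, state = True, count = 4
After iteration 5: z = 10, state = True, count = 5
After iteration 6: z = 3, state = True, count = 6
After iteration 7: z = 4, state = True, count = 7
After iteration 8: z = 6, state = True, count = 8
Loop ends.

Final answer: 8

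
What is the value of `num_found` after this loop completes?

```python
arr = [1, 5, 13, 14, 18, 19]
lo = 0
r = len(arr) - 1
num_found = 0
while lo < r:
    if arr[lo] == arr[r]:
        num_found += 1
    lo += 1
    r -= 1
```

Let's trace through this code step by step.

Initialize: arr = [1, 5, 13, 14, 18, 19]
Initialize: lo = 0
Initialize: r = 5
Initialize: num_found = 0
Entering loop: while lo < r:
After iteration 1: lo = 1, r = 4, num_found = 0
After iteration 2: lo = 2, r = 3, num_found = 0
After iteration 3: lo = 3, r = 2, num_found = 0
Loop ends.

Final answer: 0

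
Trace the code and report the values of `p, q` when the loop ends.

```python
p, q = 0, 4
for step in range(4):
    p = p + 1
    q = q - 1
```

Let's trace through this code step by step.

Initialize: p = 0
Initialize: q = 4
Entering loop: for step in range(4):
After iteration 1: step = 0, p = 1, q = 3
After iteration 2: step = 1, p = 2, q = 2
After iteration 3: step = 2, p = 3, q = 1
After iteration 4: step = 3, p = 4, q = 0
Loop ends.

Final answer: 4, 0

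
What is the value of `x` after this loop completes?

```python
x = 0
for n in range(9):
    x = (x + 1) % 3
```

Let's trace through this code step by step.

Initialize: x = 0
Entering loop: for n in range(9):
After iteration 1: n = 0, x = 1
After iteration 2: n = 1, x = 2
After iteration 3: n = 2, x = 0
After iteration 4: n = 3, x = 1
After iteration 5: n = 4, x = 2
After iteration 6: n = 5, x = 0
After iteration 7: n = 6, x = 1
After iteration 8: n = 7, x = 2
After iteration 9: n = 8, x = 0
Loop ends.

Final answer: 0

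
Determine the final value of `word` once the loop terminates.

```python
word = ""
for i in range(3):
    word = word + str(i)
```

Let's trace through this code step by step.

Initialize: word = ''
Entering loop: for i in range(3):
After iteration 1: i = 0, word = '0'
After iteration 2: i = 1, word = '01'
After iteration 3: i = 2, word = '012'
Loop ends.

Final answer: '012'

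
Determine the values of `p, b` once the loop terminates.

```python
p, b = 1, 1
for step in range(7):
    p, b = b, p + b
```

Let's trace through this code step by step.

Initialize: p = 1
Initialize: b = 1
Entering loop: for step in range(7):
After iteration 1: step = 0, p = 1, b = 2
After iteration 2: step = 1, p = 2, b = 3
After iteration 3: step = 2, p = 3, b = 5
After iteration 4: step = 3, p = 5, b = 8
After iteration 5: step = 4, p = 8, b = 13
After iteration 6: step = 5, p = 13, b = 21
After iteration 7: step = 6, p = 21, b = 34
Loop ends.

Final answer: 21, 34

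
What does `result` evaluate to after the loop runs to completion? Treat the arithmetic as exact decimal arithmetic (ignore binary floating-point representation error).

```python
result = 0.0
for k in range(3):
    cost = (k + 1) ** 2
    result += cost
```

Let's trace through this code step by step.

Initialize: result = 0.0
Entering loop: for k in range(3):
After iteration 1: k = 0, result = 1.0, cost = 1
After iteration 2: k = 1, result = 5.0, cost = 4
After iteration 3: k = 2, result = 14.0, cost = 9
Loop ends.

Final answer: 14.0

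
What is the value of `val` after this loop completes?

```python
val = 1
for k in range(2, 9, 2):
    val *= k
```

Let's trace through this code step by step.

Initialize: val = 1
Entering loop: for k in range(2, 9, 2):
After iteration 1: k = 2, val = 2
After iteration 2: k = 4, val = 8
After iteration 3: k = 6, val = 48
After iteration 4: k = 8, val = 384
Loop ends.

Final answer: 384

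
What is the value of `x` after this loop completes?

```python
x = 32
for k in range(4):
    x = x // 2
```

Let's trace through this code step by step.

Initialize: x = 32
Entering loop: for k in range(4):
After iteration 1: k = 0, x = 16
After iteration 2: k = 1, x = 8
After iteration 3: k = 2, x = 4
After iteration 4: k = 3, x = 2
Loop ends.

Final answer: 2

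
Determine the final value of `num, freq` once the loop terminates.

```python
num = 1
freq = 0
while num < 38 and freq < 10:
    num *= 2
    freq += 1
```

Let's trace through this code step by step.

Initialize: num = 1
Initialize: freq = 0
Entering loop: while num < 38 and freq < 10:
After iteration 1: num = 2, freq = 1
After iteration 2: num = 4, freq = 2
After iteration 3: num = 8, freq = 3
After iteration 4: num = 16, freq = 4
After iteration 5: num = 32, freq = 5
After iteration 6: num = 64, freq = 6
Loop ends.

Final answer: 64, 6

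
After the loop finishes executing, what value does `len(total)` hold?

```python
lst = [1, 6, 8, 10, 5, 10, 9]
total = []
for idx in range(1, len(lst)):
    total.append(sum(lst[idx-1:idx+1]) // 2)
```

Let's trace through this code step by step.

Initialize: lst = [1, 6, 8, 10, 5, 10, 9]
Initialize: total = []
Entering loop: for idx in range(1, len(lst)):
After iteration 1: idx = 1, total = [3]
After iteration 2: idx = 2, total = [3, 7]
After iteration 3: idx = 3, total = [3, 7, 9]
After iteration 4: idx = 4, total = [3, 7, 9, 7]
After iteration 5: idx = 5, total = [3, 7, 9, 7, 7]
After iteration 6: idx = 6, total = [3, 7, 9, 7, 7, 9]
Loop ends.
len(total) = 6

Final answer: 6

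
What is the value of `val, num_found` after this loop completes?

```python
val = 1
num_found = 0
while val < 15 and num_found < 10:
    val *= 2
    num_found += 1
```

Let's trace through this code step by step.

Initialize: val = 1
Initialize: num_found = 0
Entering loop: while val < 15 and num_found < 10:
After iteration 1: val = 2, num_found = 1
After iteration 2: val = 4, num_found = 2
After iteration 3: val = 8, num_found = 3
After iteration 4: val = 16, num_found = 4
Loop ends.

Final answer: 16, 4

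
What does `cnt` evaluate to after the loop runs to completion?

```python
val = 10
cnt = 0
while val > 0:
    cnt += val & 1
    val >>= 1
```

Let's trace through this code step by step.

Initialize: val = 10
Initialize: cnt = 0
Entering loop: while val > 0:
After iteration 1: val = 5, cnt = 0
After iteration 2: val = 2, cnt = 1
After iteration 3: val = 1, cnt = 1
After iteration 4: val = 0, cnt = 2
Loop ends.

Final answer: 2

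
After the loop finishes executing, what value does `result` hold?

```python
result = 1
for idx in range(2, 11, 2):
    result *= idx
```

Let's trace through this code step by step.

Initialize: result = 1
Entering loop: for idx in range(2, 11, 2):
After iteration 1: idx = 2, result = 2
After iteration 2: idx = 4, result = 8
After iteration 3: idx = 6, result = 48
After iteration 4: idx = 8, result = 384
After iteration 5: idx = 10, result = 3840
Loop ends.

Final answer: 3840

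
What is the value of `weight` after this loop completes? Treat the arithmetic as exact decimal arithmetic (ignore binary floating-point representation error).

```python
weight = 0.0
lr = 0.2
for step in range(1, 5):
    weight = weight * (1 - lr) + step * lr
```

Let's trace through this code step by step.

Initialize: weight = 0.0
Initialize: lr = 0.2
Entering loop: for step in range(1, 5):
After iteration 1: step = 1, weight = 0.2
After iteration 2: step = 2, weight = 0.56
After iteration 3: step = 3, weight = 1.048
After iteration 4: step = 4, weight = 1.6384
Loop ends.

Final answer: 1.6384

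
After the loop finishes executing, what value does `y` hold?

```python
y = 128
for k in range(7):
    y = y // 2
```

Let's trace through this code step by step.

Initialize: y = 128
Entering loop: for k in range(7):
After iteration 1: k = 0, y = 64
After iteration 2: k = 1, y = 32
After iteration 3: k = 2, y = 16
After iteration 4: k = 3, y = 8
After iteration 5: k = 4, y = 4
After iteration 6: k = 5, y = 2
After iteration 7: k = 6, y = 1
Loop ends.

Final answer: 1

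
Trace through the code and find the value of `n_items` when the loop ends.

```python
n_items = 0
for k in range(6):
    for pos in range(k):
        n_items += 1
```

Let's trace through this code step by step.

Initialize: n_items = 0
Entering loop: for k in range(6):
After iteration 1: k = 0, n_items = 0
After iteration 2: k = 1, n_items = 1, pos = 0
After iteration 3: k = 2, n_items = 3, pos = 1
After iteration 4: k = 3, n_items = 6, pos = 2
After iteration 5: k = 4, n_items = 10, pos = 3
After iteration 6: k = 5, n_items = 15, pos = 4
Loop ends.

Final answer: 15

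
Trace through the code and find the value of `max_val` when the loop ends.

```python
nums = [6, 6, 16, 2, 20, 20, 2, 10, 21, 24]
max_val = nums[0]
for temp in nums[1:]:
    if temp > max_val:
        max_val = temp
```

Let's trace through this code step by step.

Initialize: nums = [6, 6, 16, 2, 20, 20, 2, 10, 21, 24]
Initialize: max_val = 6
Entering loop: for temp in nums[1:]:
After iteration 1: temp = 6, max_val = 6
After iteration 2: temp = 16, max_val = 16
After iteration 3: temp = 2, max_val = 16
After iteration 4: temp = 20, max_val = 20
After iteration 5: temp = 20, max_val = 20
After iteration 6: temp = 2, max_val = 20
After iteration 7: temp = 10, max_val = 20
After iteration 8: temp = 21, max_val = 21
After iteration 9: temp = 24, max_val = 24
Loop ends.

Final answer: 24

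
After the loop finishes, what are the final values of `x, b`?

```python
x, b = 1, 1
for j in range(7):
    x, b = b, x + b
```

Let's trace through this code step by step.

Initialize: x = 1
Initialize: b = 1
Entering loop: for j in range(7):
After iteration 1: j = 0, x = 1, b = 2
After iteration 2: j = 1, x = 2, b = 3
After iteration 3: j = 2, x = 3, b = 5
After iteration 4: j = 3, x = 5, b = 8
After iteration 5: j = 4, x = 8, b = 13
After iteration 6: j = 5, x = 13, b = 21
After iteration 7: j = 6, x = 21, b = 34
Loop ends.

Final answer: 21, 34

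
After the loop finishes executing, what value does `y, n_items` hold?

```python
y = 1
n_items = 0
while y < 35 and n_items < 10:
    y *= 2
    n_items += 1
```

Let's trace through this code step by step.

Initialize: y = 1
Initialize: n_items = 0
Entering loop: while y < 35 and n_items < 10:
After iteration 1: y = 2, n_items = 1
After iteration 2: y = 4, n_items = 2
After iteration 3: y = 8, n_items = 3
After iteration 4: y = 16, n_items = 4
After iteration 5: y = 32, n_items = 5
After iteration 6: y = 64, n_items = 6
Loop ends.

Final answer: 64, 6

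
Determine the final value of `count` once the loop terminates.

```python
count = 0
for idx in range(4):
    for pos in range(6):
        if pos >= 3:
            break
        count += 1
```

Let's trace through this code step by step.

Initialize: count = 0
Entering loop: for idx in range(4):
After iteration 1: idx = 0, count = 3
After iteration 2: idx = 1, count = 6
After iteration 3: idx = 2, count = 9
After iteration 4: idx = 3, count = 12
Loop ends.

Final answer: 12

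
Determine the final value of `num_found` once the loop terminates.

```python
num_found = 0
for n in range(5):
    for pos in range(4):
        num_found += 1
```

Let's trace through this code step by step.

Initialize: num_found = 0
Entering loop: for n in range(5):
After iteration 1: n = 0, num_found = 4
After iteration 2: n = 1, num_found = 8
After iteration 3: n = 2, num_found = 12
After iteration 4: n = 3, num_found = 16
After iteration 5: n = 4, num_found = 20
Loop ends.

Final answer: 20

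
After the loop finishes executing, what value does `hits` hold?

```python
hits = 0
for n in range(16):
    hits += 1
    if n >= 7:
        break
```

Let's trace through this code step by step.

Initialize: hits = 0
Entering loop: for n in range(16):
After iteration 1: n = 0, hits = 1
After iteration 2: n = 1, hits = 2
After iteration 3: n = 2, hits = 3
After iteration 4: n = 3, hits = 4
After iteration 5: n = 4, hits = 5
After iteration 6: n = 5, hits = 6
After iteration 7: n = 6, hits = 7
After iteration 8: n = 7, hits = 8
Loop ends.

Final answer: 8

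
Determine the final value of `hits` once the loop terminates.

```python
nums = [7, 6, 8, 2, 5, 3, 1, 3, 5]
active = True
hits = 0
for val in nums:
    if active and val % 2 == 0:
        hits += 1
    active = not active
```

Let's trace through this code step by step.

Initialize: nums = [7, 6, 8, 2, 5, 3, 1, 3, 5]
Initialize: active = True
Initialize: hits = 0
Entering loop: for val in nums:
After iteration 1: val = 7, active = False, hits = 0
After iteration 2: val = 6, active = True, hits = 0
After iteration 3: val = 8, active = False, hits = 1
After iteration 4: val = 2, active = True, hits = 1
After iteration 5: val = 5, active = False, hits = 1
After iteration 6: val = 3, active = True, hits = 1
After iteration 7: val = 1, active = False, hits = 1
After iteration 8: val = 3, active = True, hits = 1
After iteration 9: val = 5, active = False, hits = 1
Loop ends.

Final answer: 1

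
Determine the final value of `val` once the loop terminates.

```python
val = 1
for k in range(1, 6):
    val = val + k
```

Let's trace through this code step by step.

Initialize: val = 1
Entering loop: for k in range(1, 6):
After iteration 1: k = 1, val = 2
After iteration 2: k = 2, val = 4
After iteration 3: k = 3, val = 7
After iteration 4: k = 4, val = 11
After iteration 5: k = 5, val = 16
Loop ends.

Final answer: 16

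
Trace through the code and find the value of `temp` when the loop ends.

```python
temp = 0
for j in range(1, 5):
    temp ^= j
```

Let's trace through this code step by step.

Initialize: temp = 0
Entering loop: for j in range(1, 5):
After iteration 1: j = 1, temp = 1
After iteration 2: j = 2, temp = 3
After iteration 3: j = 3, temp = 0
After iteration 4: j = 4, temp = 4
Loop ends.

Final answer: 4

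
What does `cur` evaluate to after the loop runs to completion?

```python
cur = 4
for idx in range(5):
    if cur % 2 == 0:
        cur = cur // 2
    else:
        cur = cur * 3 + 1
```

Let's trace through this code step by step.

Initialize: cur = 4
Entering loop: for idx in range(5):
After iteration 1: idx = 0, cur = 2
After iteration 2: idx = 1, cur = 1
After iteration 3: idx = 2, cur = 4
After iteration 4: idx = 3, cur = 2
After iteration 5: idx = 4, cur = 1
Loop ends.

Final answer: 1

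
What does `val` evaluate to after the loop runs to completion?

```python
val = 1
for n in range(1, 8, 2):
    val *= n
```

Let's trace through this code step by step.

Initialize: val = 1
Entering loop: for n in range(1, 8, 2):
After iteration 1: n = 1, val = 1
After iteration 2: n = 3, val = 3
After iteration 3: n = 5, val = 15
After iteration 4: n = 7, val = 105
Loop ends.

Final answer: 105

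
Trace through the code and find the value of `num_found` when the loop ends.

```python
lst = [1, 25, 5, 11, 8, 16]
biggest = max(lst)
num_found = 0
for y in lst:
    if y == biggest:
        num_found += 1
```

Let's trace through this code step by step.

Initialize: lst = [1, 25, 5, 11, 8, 16]
Initialize: biggest = 25
Initialize: num_found = 0
Entering loop: for y in lst:
After iteration 1: y = 1, num_found = 0
After iteration 2: y = 25, num_found = 1
After iteration 3: y = 5, num_found = 1
After iteration 4: y = 11, num_found = 1
After iteration 5: y = 8, num_found = 1
After iteration 6: y = 16, num_found = 1
Loop ends.

Final answer: 1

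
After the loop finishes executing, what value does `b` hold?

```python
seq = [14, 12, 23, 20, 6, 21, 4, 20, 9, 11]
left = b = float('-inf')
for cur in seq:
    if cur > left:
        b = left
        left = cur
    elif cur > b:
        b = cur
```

Let's trace through this code step by step.

Initialize: seq = [14, 12, 23, 20, 6, 21, 4, 20, 9, 11]
Initialize: left = -inf
Initialize: b = -inf
Entering loop: for cur in seq:
After iteration 1: cur = 14, left = 14, b = -inf
After iteration 2: cur = 12, left = 14, b = 12
After iteration 3: cur = 23, left = 23, b = 14
After iteration 4: cur = 20, left = 23, b = 20
After iteration 5: cur = 6, left = 23, b = 20
After iteration 6: cur = 21, left = 23, b = 21
After iteration 7: cur = 4, left = 23, b = 21
After iteration 8: cur = 20, left = 23, b = 21
After iteration 9: cur = 9, left = 23, b = 21
After iteration 10: cur = 11, left = 23, b = 21
Loop ends.

Final answer: 21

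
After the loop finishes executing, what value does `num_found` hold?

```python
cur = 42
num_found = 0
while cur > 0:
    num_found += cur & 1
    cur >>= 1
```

Let's trace through this code step by step.

Initialize: cur = 42
Initialize: num_found = 0
Entering loop: while cur > 0:
After iteration 1: cur = 21, num_found = 0
After iteration 2: cur = 10, num_found = 1
After iteration 3: cur = 5, num_found = 1
After iteration 4: cur = 2, num_found = 2
After iteration 5: cur = 1, num_found = 2
After iteration 6: cur = 0, num_found = 3
Loop ends.

Final answer: 3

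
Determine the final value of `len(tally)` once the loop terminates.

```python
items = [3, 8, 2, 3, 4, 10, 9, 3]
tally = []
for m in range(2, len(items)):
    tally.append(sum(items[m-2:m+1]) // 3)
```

Let's trace through this code step by step.

Initialize: items = [3, 8, 2, 3, 4, 10, 9, 3]
Initialize: tally = []
Entering loop: for m in range(2, len(items)):
After iteration 1: m = 2, tally = [4]
After iteration 2: m = 3, tally = [4, 4]
After iteration 3: m = 4, tally = [4, 4, 3]
After iteration 4: m = 5, tally = [4, 4, 3, 5]
After iteration 5: m = 6, tally = [4, 4, 3, 5, 7]
After iteration 6: m = 7, tally = [4, 4, 3, 5, 7, 7]
Loop ends.
len(tally) = 6

Final answer: 6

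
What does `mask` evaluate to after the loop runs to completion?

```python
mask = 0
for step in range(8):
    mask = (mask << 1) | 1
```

Let's trace through this code step by step.

Initialize: mask = 0
Entering loop: for step in range(8):
After iteration 1: step = 0, mask = 1
After iteration 2: step = 1, mask = 3
After iteration 3: step = 2, mask = 7
After iteration 4: step = 3, mask = 15
After iteration 5: step = 4, mask = 31
After iteration 6: step = 5, mask = 63
After iteration 7: step = 6, mask = 127
After iteration 8: step = 7, mask = 255
Loop ends.

Final answer: 255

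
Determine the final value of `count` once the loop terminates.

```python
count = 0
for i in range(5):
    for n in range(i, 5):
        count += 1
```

Let's trace through this code step by step.

Initialize: count = 0
Entering loop: for i in range(5):
After iteration 1: i = 0, count = 5
After iteration 2: i = 1, count = 9
After iteration 3: i = 2, count = 12
After iteration 4: i = 3, count = 14
After iteration 5: i = 4, count = 15
Loop ends.

Final answer: 15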